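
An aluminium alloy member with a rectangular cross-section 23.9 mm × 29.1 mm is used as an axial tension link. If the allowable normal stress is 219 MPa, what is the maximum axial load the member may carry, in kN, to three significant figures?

A = 695.5 mm².
P_max = σ_allow · A = 219 · 695.5 = 152300 N = 152.3 kN.

152 kN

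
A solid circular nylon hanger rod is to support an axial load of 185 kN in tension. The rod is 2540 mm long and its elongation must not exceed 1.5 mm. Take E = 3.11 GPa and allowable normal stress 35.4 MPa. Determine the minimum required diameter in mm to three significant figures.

358 mm

Required area A ≥ P/σ_allow = 185000/35.4 = 5226 mm².
For a solid circular section, d ≥ √(4A/π) = 81.57 mm.
Elongation limit: A ≥ PL/(Eδ_allow) = 185000·2540/(3110·1.5) = 100700 mm² ⇒ d ≥ 358.1 mm.
The elongation limit governs.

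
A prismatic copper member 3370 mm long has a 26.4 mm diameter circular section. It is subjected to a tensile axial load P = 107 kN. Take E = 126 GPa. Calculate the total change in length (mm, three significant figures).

5.23 mm

A = 547.4 mm².
δ_mech = NL/(AE) = 107000·3370/(547.4·126000) = 5.228 mm.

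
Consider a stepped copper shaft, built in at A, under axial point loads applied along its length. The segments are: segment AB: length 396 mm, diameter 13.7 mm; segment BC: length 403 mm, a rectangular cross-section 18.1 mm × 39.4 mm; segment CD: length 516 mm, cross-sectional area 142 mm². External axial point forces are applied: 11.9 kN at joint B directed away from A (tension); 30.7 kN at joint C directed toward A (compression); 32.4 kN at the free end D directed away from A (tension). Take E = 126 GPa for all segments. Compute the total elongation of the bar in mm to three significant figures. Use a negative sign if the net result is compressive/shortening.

Internal axial forces (sectioning from the free end, tension +): N_CD = 32.4 kN, N_BC = 1.7 kN, N_AB = 13.6 kN.
A_AB = 147.4 mm².
A_BC = 713.1 mm².
δ_AB = 13600·396/(147.4·126000) = 0.29 mm
δ_BC = 1700·403/(713.1·126000) = 0.007624 mm
δ_CD = 32400·516/(142·126000) = 0.9344 mm
δ = Σδ_i = 1.232 mm.

1.23 mm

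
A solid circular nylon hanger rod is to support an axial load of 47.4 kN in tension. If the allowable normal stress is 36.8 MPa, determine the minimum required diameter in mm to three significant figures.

Required area A ≥ P/σ_allow = 47400/36.8 = 1288 mm².
For a solid circular section, d ≥ √(4A/π) = 40.5 mm.

40.5 mm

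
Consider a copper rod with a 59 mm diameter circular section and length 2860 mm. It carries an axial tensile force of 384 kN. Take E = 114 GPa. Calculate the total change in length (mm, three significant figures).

3.52 mm

A = 2734 mm².
δ_mech = NL/(AE) = 384000·2860/(2734·114000) = 3.524 mm.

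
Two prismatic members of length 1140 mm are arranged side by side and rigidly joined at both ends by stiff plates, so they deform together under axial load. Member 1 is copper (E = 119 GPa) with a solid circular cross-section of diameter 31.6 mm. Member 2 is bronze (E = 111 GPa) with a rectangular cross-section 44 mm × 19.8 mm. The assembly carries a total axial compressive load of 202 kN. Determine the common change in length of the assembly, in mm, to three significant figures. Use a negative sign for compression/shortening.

A_1 = 784.3 mm².
A_2 = 871.2 mm².
Equal strain + equilibrium ⇒ each member carries load in proportion to AE: A₁E₁ = 93330000 N, A₂E₂ = 96700000 N, ΣAE = 190000000 N.
δ = PL/ΣAE = -202000·1140/190000000 = -1.212 mm.

-1.21 mm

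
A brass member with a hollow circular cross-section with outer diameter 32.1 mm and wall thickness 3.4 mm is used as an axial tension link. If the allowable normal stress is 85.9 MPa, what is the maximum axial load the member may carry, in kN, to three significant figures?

26.3 kN

A = 306.6 mm².
P_max = σ_allow · A = 85.9 · 306.6 = 26330 N = 26.33 kN.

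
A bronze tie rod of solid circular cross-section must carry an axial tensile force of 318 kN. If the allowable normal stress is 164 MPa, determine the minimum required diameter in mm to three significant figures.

Required area A ≥ P/σ_allow = 318000/164 = 1939 mm².
For a solid circular section, d ≥ √(4A/π) = 49.69 mm.

49.7 mm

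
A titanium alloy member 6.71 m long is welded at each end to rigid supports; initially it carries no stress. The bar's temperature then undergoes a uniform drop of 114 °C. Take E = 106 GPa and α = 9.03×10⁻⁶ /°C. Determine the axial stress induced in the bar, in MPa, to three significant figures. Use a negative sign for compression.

109 MPa

Free thermal expansion αLΔT = 9.03e-6 · 6710 · -114 = -6.907 mm.
The walls impose strain ε = −(-6.907)/6710 = 1.0294e-03; σ = Eε = 106000 · 1.0294e-03 = 109.1 MPa.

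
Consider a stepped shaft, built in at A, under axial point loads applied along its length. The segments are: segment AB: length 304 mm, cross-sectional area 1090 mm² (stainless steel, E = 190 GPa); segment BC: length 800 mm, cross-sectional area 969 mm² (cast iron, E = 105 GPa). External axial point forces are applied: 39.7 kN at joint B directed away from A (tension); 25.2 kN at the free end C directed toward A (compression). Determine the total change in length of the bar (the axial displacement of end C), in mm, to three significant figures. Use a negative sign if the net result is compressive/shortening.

Internal axial forces (sectioning from the free end, tension +): N_BC = -25.2 kN, N_AB = 14.5 kN.
δ_AB = 14500·304/(1090·190000) = 0.02128 mm
δ_BC = -25200·800/(969·105000) = -0.1981 mm
δ = Σδ_i = -0.1769 mm.

-0.177 mm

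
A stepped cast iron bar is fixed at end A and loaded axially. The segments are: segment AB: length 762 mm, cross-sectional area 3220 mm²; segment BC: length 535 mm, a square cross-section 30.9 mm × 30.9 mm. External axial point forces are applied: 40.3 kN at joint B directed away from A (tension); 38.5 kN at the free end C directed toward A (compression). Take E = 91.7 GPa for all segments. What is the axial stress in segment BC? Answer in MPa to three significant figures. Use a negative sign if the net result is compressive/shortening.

Internal axial forces (sectioning from the free end, tension +): N_BC = -38.5 kN, N_AB = 1.8 kN.
A_BC = 954.8 mm².
σ_BC = N_BC/A_BC = -38500/954.8 = -40.32 MPa.

-40.3 MPa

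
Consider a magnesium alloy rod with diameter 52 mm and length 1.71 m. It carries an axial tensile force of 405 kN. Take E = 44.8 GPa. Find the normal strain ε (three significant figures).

A = 2124 mm².
σ = N/A = 190.7 MPa; ε = σ/E = 190.7/44800 = 4.257e-03.

0.00426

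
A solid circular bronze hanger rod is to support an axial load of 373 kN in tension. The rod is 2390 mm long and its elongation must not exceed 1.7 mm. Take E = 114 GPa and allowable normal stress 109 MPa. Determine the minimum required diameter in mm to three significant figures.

76.5 mm

Required area A ≥ P/σ_allow = 373000/109 = 3422 mm².
For a solid circular section, d ≥ √(4A/π) = 66.01 mm.
Elongation limit: A ≥ PL/(Eδ_allow) = 373000·2390/(114000·1.7) = 4600 mm² ⇒ d ≥ 76.53 mm.
The elongation limit governs.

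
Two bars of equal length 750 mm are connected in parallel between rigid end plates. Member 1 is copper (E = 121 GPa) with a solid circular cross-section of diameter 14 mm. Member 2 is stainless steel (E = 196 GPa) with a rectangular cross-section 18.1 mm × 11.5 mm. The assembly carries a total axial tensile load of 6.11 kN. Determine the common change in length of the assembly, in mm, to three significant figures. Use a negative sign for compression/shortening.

0.0771 mm

A_1 = 153.9 mm².
A_2 = 208.2 mm².
Equal strain + equilibrium ⇒ each member carries load in proportion to AE: A₁E₁ = 18630000 N, A₂E₂ = 40800000 N, ΣAE = 59420000 N.
δ = PL/ΣAE = 6110·750/59420000 = 0.07712 mm.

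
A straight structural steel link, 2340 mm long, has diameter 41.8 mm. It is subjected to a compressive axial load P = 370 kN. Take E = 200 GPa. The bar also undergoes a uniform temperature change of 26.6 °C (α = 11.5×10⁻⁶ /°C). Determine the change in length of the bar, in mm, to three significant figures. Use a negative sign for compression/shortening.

-2.44 mm

A = 1372 mm².
δ_mech = NL/(AE) = -370000·2340/(1372·200000) = -3.155 mm.
δ_thermal = αLΔT = 11.5e-6·2340·26.6 = 0.7158 mm.
δ = δ_mech + δ_thermal = -2.439 mm.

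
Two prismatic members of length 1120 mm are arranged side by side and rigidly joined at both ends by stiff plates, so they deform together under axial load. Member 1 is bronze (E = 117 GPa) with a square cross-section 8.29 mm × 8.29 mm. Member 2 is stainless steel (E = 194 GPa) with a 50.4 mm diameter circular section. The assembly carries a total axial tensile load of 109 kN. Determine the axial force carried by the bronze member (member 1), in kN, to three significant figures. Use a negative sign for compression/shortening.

2.22 kN

A_1 = 68.72 mm².
A_2 = 1995 mm².
Equal strain + equilibrium ⇒ each member carries load in proportion to AE: A₁E₁ = 8041000 N, A₂E₂ = 387000000 N, ΣAE = 395100000 N.
F₁ = P·A₁E₁/ΣAE = 109000·8041000/395100000 = 2218 N.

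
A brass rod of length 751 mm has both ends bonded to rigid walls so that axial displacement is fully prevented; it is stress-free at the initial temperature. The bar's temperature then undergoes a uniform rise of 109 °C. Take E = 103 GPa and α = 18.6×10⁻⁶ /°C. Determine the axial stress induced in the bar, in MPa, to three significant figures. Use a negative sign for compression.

Free thermal expansion αLΔT = 18.6e-6 · 751 · 109 = 1.523 mm.
The walls impose strain ε = −(1.523)/751 = -2.0274e-03; σ = Eε = 103000 · -2.0274e-03 = -208.8 MPa.

-209 MPa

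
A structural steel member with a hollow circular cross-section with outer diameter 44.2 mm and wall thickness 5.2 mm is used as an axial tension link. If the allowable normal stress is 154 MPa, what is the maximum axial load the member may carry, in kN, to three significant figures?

A = 637.1 mm².
P_max = σ_allow · A = 154 · 637.1 = 98120 N = 98.12 kN.

98.1 kN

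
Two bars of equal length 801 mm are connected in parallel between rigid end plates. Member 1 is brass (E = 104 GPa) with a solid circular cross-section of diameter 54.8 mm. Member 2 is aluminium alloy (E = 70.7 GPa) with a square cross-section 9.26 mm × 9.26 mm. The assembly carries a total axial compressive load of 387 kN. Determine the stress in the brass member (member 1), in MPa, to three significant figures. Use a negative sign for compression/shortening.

-160 MPa

A_1 = 2359 mm².
A_2 = 85.75 mm².
Equal strain + equilibrium ⇒ each member carries load in proportion to AE: A₁E₁ = 245300000 N, A₂E₂ = 6062000 N, ΣAE = 251400000 N.
σ₁ = P·E₁/ΣAE = -387000·104000/251400000 = -160.1 MPa.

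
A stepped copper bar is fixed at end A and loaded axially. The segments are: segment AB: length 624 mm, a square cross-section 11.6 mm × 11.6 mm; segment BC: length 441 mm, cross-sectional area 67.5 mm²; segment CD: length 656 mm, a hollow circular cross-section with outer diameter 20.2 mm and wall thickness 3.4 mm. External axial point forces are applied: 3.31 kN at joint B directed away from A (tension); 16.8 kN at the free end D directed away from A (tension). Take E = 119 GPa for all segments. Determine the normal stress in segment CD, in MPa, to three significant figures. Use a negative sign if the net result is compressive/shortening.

93.6 MPa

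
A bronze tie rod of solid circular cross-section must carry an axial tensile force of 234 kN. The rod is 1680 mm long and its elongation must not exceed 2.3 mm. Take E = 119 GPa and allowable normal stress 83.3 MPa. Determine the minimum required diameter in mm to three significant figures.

59.8 mm

Required area A ≥ P/σ_allow = 234000/83.3 = 2809 mm².
For a solid circular section, d ≥ √(4A/π) = 59.81 mm.
Elongation limit: A ≥ PL/(Eδ_allow) = 234000·1680/(119000·2.3) = 1436 mm² ⇒ d ≥ 42.76 mm.
The stress limit governs.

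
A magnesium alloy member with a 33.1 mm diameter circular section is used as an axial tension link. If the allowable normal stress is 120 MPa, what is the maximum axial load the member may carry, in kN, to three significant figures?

103 kN

A = 860.5 mm².
P_max = σ_allow · A = 120 · 860.5 = 103300 N = 103.3 kN.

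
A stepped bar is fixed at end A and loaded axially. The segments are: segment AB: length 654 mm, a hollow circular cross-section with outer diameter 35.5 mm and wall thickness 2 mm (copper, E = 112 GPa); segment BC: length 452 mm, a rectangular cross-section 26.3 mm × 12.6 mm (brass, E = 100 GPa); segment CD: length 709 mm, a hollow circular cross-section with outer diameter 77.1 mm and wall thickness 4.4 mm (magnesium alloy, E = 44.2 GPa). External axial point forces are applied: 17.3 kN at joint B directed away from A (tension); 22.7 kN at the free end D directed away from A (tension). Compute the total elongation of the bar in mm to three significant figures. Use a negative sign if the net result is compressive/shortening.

Internal axial forces (sectioning from the free end, tension +): N_CD = 22.7 kN, N_BC = 22.7 kN, N_AB = 40 kN.
A_AB = 210.5 mm².
A_BC = 331.4 mm².
A_CD = 1005 mm².
δ_AB = 40000·654/(210.5·112000) = 1.11 mm
δ_BC = 22700·452/(331.4·100000) = 0.3096 mm
δ_CD = 22700·709/(1005·44200) = 0.3623 mm
δ = Σδ_i = 1.782 mm.

1.78 mm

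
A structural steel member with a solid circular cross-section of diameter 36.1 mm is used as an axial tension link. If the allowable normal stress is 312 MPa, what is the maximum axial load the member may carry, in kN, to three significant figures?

A = 1024 mm².
P_max = σ_allow · A = 312 · 1024 = 319300 N = 319.3 kN.

319 kN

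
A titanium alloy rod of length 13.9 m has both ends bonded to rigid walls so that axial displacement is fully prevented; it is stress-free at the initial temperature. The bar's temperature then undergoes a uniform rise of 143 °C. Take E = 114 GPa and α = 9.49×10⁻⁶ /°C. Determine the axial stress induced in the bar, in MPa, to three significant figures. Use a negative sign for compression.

-155 MPa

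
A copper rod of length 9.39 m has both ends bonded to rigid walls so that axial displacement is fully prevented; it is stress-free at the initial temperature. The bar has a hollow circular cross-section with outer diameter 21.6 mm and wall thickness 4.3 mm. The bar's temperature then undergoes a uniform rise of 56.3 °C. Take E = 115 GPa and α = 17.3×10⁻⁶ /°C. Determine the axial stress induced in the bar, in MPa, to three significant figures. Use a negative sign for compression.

-112 MPa

Free thermal expansion αLΔT = 17.3e-6 · 9390 · 56.3 = 9.146 mm.
The walls impose strain ε = −(9.146)/9390 = -9.7399e-04; σ = Eε = 115000 · -9.7399e-04 = -112 MPa.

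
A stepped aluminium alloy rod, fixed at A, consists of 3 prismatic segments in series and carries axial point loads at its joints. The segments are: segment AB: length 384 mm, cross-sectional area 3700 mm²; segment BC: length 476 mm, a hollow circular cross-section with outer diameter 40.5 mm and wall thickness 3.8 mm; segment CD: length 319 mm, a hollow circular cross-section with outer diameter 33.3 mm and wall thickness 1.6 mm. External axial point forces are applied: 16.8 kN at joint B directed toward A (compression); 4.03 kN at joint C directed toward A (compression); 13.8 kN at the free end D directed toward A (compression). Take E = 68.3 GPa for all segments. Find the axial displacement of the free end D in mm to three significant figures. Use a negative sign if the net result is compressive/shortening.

-0.741 mm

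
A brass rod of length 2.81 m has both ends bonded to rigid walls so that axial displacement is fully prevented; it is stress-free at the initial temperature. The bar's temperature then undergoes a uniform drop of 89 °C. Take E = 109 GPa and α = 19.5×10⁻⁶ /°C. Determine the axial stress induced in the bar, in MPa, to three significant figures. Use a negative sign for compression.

189 MPa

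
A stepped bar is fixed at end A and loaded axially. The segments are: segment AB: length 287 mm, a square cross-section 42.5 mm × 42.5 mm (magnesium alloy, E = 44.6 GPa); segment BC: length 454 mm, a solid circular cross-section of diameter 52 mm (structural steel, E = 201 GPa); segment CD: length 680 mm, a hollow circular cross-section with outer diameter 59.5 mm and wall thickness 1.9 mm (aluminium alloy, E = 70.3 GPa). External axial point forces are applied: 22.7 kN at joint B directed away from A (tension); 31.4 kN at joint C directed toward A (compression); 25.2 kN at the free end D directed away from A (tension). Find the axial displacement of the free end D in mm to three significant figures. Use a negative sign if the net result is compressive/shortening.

Internal axial forces (sectioning from the free end, tension +): N_CD = 25.2 kN, N_BC = -6.2 kN, N_AB = 16.5 kN.
A_AB = 1806 mm².
A_BC = 2124 mm².
A_CD = 343.8 mm².
δ_AB = 16500·287/(1806·44600) = 0.05878 mm
δ_BC = -6200·454/(2124·201000) = -0.006594 mm
δ_CD = 25200·680/(343.8·70300) = 0.709 mm
δ = Σδ_i = 0.7612 mm.

0.761 mm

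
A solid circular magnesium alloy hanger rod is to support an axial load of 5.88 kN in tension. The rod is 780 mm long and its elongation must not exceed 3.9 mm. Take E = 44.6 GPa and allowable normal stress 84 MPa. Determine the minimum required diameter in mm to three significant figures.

9.44 mm

Required area A ≥ P/σ_allow = 5880/84 = 70 mm².
For a solid circular section, d ≥ √(4A/π) = 9.441 mm.
Elongation limit: A ≥ PL/(Eδ_allow) = 5880·780/(44600·3.9) = 26.37 mm² ⇒ d ≥ 5.794 mm.
The stress limit governs.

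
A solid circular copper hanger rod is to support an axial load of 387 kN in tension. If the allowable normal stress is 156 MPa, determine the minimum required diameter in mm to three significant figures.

56.2 mm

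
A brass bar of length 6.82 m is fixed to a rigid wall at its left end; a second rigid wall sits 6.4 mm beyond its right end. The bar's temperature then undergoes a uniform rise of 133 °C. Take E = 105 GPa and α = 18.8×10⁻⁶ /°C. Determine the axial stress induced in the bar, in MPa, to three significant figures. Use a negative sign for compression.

Free thermal expansion αLΔT = 18.8e-6 · 6820 · 133 = 17.05 mm.
The walls engage after the gap closes; constrained expansion = 17.05 − 6.4 = 10.65 mm.
The walls impose strain ε = −(10.65)/6820 = -1.5620e-03; σ = Eε = 105000 · -1.5620e-03 = -164 MPa.

-164 MPa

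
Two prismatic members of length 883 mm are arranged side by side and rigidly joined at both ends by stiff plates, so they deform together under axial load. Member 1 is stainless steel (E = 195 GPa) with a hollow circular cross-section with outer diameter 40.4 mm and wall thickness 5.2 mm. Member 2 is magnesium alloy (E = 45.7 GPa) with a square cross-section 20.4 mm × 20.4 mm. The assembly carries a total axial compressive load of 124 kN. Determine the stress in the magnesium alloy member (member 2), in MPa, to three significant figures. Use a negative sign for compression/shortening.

-43.2 MPa

A_1 = 575 mm².
A_2 = 416.2 mm².
Equal strain + equilibrium ⇒ each member carries load in proportion to AE: A₁E₁ = 112100000 N, A₂E₂ = 19020000 N, ΣAE = 131200000 N.
σ₂ = P·E₂/ΣAE = -124000·45700/131200000 = -43.21 MPa.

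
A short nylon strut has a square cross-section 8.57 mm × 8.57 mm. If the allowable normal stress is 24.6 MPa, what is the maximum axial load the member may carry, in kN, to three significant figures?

1.81 kN

A = 73.44 mm².
P_max = σ_allow · A = 24.6 · 73.44 = 1807 N = 1.807 kN.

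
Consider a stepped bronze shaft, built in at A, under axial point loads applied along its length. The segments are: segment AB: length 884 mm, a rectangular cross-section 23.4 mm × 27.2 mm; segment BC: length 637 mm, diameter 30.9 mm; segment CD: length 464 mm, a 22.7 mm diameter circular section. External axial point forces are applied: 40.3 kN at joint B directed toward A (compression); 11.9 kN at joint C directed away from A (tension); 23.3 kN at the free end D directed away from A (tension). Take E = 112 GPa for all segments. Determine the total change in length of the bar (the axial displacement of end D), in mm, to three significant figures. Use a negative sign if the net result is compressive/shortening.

Internal axial forces (sectioning from the free end, tension +): N_CD = 23.3 kN, N_BC = 35.2 kN, N_AB = -5.1 kN.
A_AB = 636.5 mm².
A_BC = 749.9 mm².
A_CD = 404.7 mm².
δ_AB = -5100·884/(636.5·112000) = -0.06324 mm
δ_BC = 35200·637/(749.9·112000) = 0.267 mm
δ_CD = 23300·464/(404.7·112000) = 0.2385 mm
δ = Σδ_i = 0.4422 mm.

0.442 mm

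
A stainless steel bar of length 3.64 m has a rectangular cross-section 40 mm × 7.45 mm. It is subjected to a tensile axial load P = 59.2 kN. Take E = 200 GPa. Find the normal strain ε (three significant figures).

A = 298 mm².
σ = N/A = 198.7 MPa; ε = σ/E = 198.7/200000 = 9.933e-04.

9.93e-04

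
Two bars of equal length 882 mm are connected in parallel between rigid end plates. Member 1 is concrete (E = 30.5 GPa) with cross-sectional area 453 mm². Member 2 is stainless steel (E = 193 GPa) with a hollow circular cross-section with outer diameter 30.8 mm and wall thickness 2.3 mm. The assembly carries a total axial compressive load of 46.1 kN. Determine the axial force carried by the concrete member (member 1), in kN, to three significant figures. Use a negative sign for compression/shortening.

-11.9 kN

A_2 = 205.9 mm².
Equal strain + equilibrium ⇒ each member carries load in proportion to AE: A₁E₁ = 13820000 N, A₂E₂ = 39740000 N, ΣAE = 53560000 N.
F₁ = P·A₁E₁/ΣAE = -46100·13820000/53560000 = -11890 N.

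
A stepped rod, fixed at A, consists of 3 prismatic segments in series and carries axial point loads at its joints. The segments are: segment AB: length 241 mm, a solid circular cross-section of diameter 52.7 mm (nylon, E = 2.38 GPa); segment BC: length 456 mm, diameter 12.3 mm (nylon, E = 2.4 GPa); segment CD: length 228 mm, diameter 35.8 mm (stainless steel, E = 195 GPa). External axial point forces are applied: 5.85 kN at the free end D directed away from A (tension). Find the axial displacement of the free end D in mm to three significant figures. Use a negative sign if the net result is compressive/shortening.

9.63 mm

Internal axial forces (sectioning from the free end, tension +): N_CD = 5.85 kN, N_BC = 5.85 kN, N_AB = 5.85 kN.
A_AB = 2181 mm².
A_BC = 118.8 mm².
A_CD = 1007 mm².
δ_AB = 5850·241/(2181·2380) = 0.2716 mm
δ_BC = 5850·456/(118.8·2400) = 9.354 mm
δ_CD = 5850·228/(1007·195000) = 0.006795 mm
δ = Σδ_i = 9.633 mm.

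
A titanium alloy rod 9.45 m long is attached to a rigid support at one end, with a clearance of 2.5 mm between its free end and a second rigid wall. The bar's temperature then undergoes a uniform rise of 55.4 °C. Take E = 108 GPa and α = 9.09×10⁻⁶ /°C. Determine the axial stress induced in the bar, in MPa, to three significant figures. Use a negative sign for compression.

Free thermal expansion αLΔT = 9.09e-6 · 9450 · 55.4 = 4.759 mm.
The walls engage after the gap closes; constrained expansion = 4.759 − 2.5 = 2.259 mm.
The walls impose strain ε = −(2.259)/9450 = -2.3904e-04; σ = Eε = 108000 · -2.3904e-04 = -25.82 MPa.

-25.8 MPa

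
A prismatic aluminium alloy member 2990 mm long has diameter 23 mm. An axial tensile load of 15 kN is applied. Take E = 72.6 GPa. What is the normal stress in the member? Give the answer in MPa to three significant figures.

36.1 MPa

A = 415.5 mm².
σ = N/A = 15000/415.5 = 36.1 MPa.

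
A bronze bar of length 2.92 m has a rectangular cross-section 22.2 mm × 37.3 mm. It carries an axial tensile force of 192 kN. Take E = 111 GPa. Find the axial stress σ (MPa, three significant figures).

A = 828.1 mm².
σ = N/A = 192000/828.1 = 231.9 MPa.

232 MPa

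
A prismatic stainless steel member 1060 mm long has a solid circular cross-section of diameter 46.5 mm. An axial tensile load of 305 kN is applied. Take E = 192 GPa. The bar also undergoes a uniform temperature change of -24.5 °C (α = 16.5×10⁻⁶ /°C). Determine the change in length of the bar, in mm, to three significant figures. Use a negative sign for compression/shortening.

0.563 mm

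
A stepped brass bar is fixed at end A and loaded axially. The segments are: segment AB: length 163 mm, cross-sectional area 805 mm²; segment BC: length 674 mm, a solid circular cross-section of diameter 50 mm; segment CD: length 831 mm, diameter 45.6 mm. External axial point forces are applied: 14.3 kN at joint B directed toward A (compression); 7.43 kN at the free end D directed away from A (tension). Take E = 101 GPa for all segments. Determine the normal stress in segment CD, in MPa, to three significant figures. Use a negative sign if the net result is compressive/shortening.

4.55 MPa

Internal axial forces (sectioning from the free end, tension +): N_CD = 7.43 kN, N_BC = 7.43 kN, N_AB = -6.87 kN.
A_CD = 1633 mm².
σ_CD = N_CD/A_CD = 7430/1633 = 4.55 MPa.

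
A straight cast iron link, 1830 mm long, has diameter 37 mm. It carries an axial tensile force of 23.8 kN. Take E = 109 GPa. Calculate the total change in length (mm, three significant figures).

A = 1075 mm².
δ_mech = NL/(AE) = 23800·1830/(1075·109000) = 0.3716 mm.

0.372 mm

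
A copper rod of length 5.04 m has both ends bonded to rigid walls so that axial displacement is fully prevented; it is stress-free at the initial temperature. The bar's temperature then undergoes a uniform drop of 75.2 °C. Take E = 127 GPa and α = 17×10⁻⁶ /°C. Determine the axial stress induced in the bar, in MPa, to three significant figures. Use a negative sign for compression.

Free thermal expansion αLΔT = 17e-6 · 5040 · -75.2 = -6.443 mm.
The walls impose strain ε = −(-6.443)/5040 = 1.2784e-03; σ = Eε = 127000 · 1.2784e-03 = 162.4 MPa.

162 MPa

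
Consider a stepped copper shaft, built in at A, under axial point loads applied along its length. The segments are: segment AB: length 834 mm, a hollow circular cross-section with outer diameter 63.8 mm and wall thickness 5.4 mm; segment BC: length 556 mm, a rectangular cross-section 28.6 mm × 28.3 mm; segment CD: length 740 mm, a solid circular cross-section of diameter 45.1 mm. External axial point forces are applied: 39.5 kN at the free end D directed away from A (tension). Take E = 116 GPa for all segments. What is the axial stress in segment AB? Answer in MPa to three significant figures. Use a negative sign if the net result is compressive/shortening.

39.9 MPa

Internal axial forces (sectioning from the free end, tension +): N_CD = 39.5 kN, N_BC = 39.5 kN, N_AB = 39.5 kN.
A_AB = 990.7 mm².
σ_AB = N_AB/A_AB = 39500/990.7 = 39.87 MPa.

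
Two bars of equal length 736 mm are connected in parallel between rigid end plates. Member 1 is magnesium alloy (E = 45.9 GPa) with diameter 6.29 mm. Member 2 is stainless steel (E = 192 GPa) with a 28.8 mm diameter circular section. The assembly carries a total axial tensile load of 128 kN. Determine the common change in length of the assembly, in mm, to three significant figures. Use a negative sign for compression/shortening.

0.745 mm

A_1 = 31.07 mm².
A_2 = 651.4 mm².
Equal strain + equilibrium ⇒ each member carries load in proportion to AE: A₁E₁ = 1426000 N, A₂E₂ = 125100000 N, ΣAE = 126500000 N.
δ = PL/ΣAE = 128000·736/126500000 = 0.7447 mm.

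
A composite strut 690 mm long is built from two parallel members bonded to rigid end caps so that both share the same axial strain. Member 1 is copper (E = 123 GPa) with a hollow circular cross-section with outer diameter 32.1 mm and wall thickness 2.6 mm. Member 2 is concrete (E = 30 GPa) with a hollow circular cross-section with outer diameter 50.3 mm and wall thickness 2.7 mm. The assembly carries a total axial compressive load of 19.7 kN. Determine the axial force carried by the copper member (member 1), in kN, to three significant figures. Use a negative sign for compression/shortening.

-14.0 kN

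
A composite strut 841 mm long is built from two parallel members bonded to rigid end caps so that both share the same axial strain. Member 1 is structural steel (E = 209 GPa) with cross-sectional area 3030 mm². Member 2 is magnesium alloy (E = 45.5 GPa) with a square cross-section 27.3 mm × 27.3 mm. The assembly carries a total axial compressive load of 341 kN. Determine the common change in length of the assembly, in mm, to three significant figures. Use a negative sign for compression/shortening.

A_2 = 745.3 mm².
Equal strain + equilibrium ⇒ each member carries load in proportion to AE: A₁E₁ = 633300000 N, A₂E₂ = 33910000 N, ΣAE = 667200000 N.
δ = PL/ΣAE = -341000·841/667200000 = -0.4298 mm.

-0.430 mm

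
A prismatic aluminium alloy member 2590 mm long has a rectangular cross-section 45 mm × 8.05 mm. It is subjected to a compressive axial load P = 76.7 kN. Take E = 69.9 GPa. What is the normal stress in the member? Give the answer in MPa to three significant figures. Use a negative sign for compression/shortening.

A = 362.3 mm².
σ = N/A = -76700/362.3 = -211.7 MPa.

-212 MPa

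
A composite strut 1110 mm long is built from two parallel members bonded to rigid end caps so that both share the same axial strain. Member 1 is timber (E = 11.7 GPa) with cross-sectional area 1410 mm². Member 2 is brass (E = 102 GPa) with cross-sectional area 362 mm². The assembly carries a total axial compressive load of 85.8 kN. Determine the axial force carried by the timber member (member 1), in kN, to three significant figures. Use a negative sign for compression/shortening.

Equal strain + equilibrium ⇒ each member carries load in proportion to AE: A₁E₁ = 16500000 N, A₂E₂ = 36920000 N, ΣAE = 53420000 N.
F₁ = P·A₁E₁/ΣAE = -85800·16500000/53420000 = -26500 N.

-26.5 kN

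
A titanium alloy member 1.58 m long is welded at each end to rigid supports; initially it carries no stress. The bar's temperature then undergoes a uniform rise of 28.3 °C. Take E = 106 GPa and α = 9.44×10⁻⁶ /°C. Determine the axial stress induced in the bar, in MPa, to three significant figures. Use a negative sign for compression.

Free thermal expansion αLΔT = 9.44e-6 · 1580 · 28.3 = 0.4221 mm.
The walls impose strain ε = −(0.4221)/1580 = -2.6715e-04; σ = Eε = 106000 · -2.6715e-04 = -28.32 MPa.

-28.3 MPa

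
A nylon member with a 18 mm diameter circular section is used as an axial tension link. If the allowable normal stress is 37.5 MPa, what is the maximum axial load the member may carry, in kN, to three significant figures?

9.54 kN

A = 254.5 mm².
P_max = σ_allow · A = 37.5 · 254.5 = 9543 N = 9.543 kN.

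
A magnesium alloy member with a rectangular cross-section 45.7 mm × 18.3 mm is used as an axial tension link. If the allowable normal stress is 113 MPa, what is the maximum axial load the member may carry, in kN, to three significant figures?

A = 836.3 mm².
P_max = σ_allow · A = 113 · 836.3 = 94500 N = 94.5 kN.

94.5 kN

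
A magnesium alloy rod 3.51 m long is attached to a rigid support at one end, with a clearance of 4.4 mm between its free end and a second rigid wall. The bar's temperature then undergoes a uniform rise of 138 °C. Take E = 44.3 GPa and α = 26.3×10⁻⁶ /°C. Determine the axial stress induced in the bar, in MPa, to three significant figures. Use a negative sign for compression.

-105 MPa

Free thermal expansion αLΔT = 26.3e-6 · 3510 · 138 = 12.74 mm.
The walls engage after the gap closes; constrained expansion = 12.74 − 4.4 = 8.339 mm.
The walls impose strain ε = −(8.339)/3510 = -2.3758e-03; σ = Eε = 44300 · -2.3758e-03 = -105.2 MPa.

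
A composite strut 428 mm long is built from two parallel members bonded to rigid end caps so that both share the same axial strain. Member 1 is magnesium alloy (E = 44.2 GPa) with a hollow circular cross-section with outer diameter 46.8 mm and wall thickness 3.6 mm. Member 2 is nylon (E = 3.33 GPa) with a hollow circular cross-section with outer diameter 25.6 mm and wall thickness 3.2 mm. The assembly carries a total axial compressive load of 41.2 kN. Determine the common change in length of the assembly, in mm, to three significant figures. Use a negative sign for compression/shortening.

A_1 = 488.6 mm².
A_2 = 225.2 mm².
Equal strain + equilibrium ⇒ each member carries load in proportion to AE: A₁E₁ = 21600000 N, A₂E₂ = 749900 N, ΣAE = 22350000 N.
δ = PL/ΣAE = -41200·428/22350000 = -0.7891 mm.

-0.789 mm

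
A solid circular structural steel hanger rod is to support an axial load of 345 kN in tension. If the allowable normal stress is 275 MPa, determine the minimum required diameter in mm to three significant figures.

Required area A ≥ P/σ_allow = 345000/275 = 1255 mm².
For a solid circular section, d ≥ √(4A/π) = 39.97 mm.

40.0 mm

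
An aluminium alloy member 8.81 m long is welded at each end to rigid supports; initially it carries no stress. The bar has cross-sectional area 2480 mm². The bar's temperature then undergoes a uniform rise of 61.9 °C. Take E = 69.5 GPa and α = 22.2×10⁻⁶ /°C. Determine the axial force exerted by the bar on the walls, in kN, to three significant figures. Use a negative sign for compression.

-237 kN

Free thermal expansion αLΔT = 22.2e-6 · 8810 · 61.9 = 12.11 mm.
The walls impose strain ε = −(12.11)/8810 = -1.3742e-03; σ = Eε = 69500 · -1.3742e-03 = -95.51 MPa.
Wall reaction R = σ·A = -95.51·2480 = -236900 N = -236.9 kN.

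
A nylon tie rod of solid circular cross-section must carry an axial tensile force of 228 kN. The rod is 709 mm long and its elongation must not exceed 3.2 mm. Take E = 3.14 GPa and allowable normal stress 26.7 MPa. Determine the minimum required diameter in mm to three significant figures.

143 mm

Required area A ≥ P/σ_allow = 228000/26.7 = 8539 mm².
For a solid circular section, d ≥ √(4A/π) = 104.3 mm.
Elongation limit: A ≥ PL/(Eδ_allow) = 228000·709/(3140·3.2) = 16090 mm² ⇒ d ≥ 143.1 mm.
The elongation limit governs.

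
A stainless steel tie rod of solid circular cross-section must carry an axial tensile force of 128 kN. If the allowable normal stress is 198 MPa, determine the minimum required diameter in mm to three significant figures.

28.7 mm

Required area A ≥ P/σ_allow = 128000/198 = 646.5 mm².
For a solid circular section, d ≥ √(4A/π) = 28.69 mm.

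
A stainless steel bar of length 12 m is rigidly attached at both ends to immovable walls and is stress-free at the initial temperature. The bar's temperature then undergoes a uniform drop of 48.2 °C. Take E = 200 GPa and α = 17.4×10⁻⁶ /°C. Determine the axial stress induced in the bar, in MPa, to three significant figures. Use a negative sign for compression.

168 MPa

Free thermal expansion αLΔT = 17.4e-6 · 12000 · -48.2 = -10.06 mm.
The walls impose strain ε = −(-10.06)/12000 = 8.3868e-04; σ = Eε = 200000 · 8.3868e-04 = 167.7 MPa.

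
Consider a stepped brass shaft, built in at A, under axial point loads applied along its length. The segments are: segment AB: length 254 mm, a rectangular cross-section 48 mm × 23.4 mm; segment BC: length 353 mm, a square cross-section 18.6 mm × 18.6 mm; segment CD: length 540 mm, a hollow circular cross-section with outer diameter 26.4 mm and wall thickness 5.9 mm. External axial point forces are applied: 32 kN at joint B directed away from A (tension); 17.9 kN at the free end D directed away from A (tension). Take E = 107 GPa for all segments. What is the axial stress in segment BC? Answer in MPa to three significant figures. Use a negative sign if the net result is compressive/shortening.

Internal axial forces (sectioning from the free end, tension +): N_CD = 17.9 kN, N_BC = 17.9 kN, N_AB = 49.9 kN.
A_BC = 346 mm².
σ_BC = N_BC/A_BC = 17900/346 = 51.74 MPa.

51.7 MPa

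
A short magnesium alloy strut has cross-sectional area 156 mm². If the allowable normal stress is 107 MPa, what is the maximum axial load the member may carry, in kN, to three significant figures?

16.7 kN

P_max = σ_allow · A = 107 · 156 = 16690 N = 16.69 kN.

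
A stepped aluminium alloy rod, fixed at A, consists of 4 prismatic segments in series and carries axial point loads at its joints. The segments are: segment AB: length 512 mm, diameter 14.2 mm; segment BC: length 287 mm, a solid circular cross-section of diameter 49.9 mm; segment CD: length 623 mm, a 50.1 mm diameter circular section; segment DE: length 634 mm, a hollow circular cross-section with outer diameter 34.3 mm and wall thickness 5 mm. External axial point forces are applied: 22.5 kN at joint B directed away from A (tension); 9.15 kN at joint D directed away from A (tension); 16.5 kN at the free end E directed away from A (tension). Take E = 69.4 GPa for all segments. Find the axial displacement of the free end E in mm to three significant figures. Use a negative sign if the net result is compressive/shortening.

Internal axial forces (sectioning from the free end, tension +): N_DE = 16.5 kN, N_CD = 25.65 kN, N_BC = 25.65 kN, N_AB = 48.15 kN.
A_AB = 158.4 mm².
A_BC = 1956 mm².
A_CD = 1971 mm².
A_DE = 460.2 mm².
δ_AB = 48150·512/(158.4·69400) = 2.243 mm
δ_BC = 25650·287/(1956·69400) = 0.05424 mm
δ_CD = 25650·623/(1971·69400) = 0.1168 mm
δ_DE = 16500·634/(460.2·69400) = 0.3275 mm
δ = Σδ_i = 2.742 mm.

2.74 mm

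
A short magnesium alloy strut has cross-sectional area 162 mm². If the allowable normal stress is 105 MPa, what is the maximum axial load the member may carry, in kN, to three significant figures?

17.0 kN

P_max = σ_allow · A = 105 · 162 = 17010 N = 17.01 kN.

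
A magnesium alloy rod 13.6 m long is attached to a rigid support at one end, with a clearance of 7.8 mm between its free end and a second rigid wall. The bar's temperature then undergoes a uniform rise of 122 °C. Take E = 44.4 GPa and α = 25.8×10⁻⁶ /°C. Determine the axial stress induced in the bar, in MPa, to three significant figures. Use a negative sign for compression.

Free thermal expansion αLΔT = 25.8e-6 · 13600 · 122 = 42.81 mm.
The walls engage after the gap closes; constrained expansion = 42.81 − 7.8 = 35.01 mm.
The walls impose strain ε = −(35.01)/13600 = -2.5741e-03; σ = Eε = 44400 · -2.5741e-03 = -114.3 MPa.

-114 MPa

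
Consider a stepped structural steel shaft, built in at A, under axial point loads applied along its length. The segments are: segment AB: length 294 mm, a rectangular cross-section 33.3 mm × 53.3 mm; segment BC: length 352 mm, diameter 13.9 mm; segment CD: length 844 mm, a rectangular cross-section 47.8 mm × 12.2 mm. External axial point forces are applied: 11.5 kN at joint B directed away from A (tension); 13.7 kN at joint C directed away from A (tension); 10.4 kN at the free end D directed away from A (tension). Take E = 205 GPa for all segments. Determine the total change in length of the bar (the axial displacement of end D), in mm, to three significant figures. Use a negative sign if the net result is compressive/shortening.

0.375 mm

Internal axial forces (sectioning from the free end, tension +): N_CD = 10.4 kN, N_BC = 24.1 kN, N_AB = 35.6 kN.
A_AB = 1775 mm².
A_BC = 151.7 mm².
A_CD = 583.2 mm².
δ_AB = 35600·294/(1775·205000) = 0.02877 mm
δ_BC = 24100·352/(151.7·205000) = 0.2727 mm
δ_CD = 10400·844/(583.2·205000) = 0.07342 mm
δ = Σδ_i = 0.3749 mm.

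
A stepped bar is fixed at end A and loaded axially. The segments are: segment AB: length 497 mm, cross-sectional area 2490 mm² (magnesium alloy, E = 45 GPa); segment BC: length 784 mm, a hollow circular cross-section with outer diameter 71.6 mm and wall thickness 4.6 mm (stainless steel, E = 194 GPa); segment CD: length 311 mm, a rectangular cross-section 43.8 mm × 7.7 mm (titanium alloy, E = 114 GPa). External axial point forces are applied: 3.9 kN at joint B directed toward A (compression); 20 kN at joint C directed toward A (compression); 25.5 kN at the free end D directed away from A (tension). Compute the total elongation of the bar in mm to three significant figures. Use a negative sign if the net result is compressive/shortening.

0.236 mm

Internal axial forces (sectioning from the free end, tension +): N_CD = 25.5 kN, N_BC = 5.5 kN, N_AB = 1.6 kN.
A_BC = 968.2 mm².
A_CD = 337.3 mm².
δ_AB = 1600·497/(2490·45000) = 0.007097 mm
δ_BC = 5500·784/(968.2·194000) = 0.02296 mm
δ_CD = 25500·311/(337.3·114000) = 0.2063 mm
δ = Σδ_i = 0.2363 mm.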